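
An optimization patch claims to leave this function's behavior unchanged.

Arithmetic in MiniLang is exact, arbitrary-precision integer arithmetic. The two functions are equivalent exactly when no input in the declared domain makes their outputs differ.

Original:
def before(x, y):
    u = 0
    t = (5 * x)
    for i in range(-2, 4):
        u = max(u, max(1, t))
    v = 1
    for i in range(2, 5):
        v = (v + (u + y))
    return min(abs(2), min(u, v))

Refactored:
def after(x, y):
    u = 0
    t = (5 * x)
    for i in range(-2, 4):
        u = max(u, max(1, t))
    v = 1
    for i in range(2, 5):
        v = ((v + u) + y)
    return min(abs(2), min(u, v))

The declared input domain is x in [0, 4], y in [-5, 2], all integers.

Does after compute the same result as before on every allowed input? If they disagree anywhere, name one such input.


This is a faithful refactor — same computation, different form, but the computed results match everywhere.
As a probe, take x=4, y=-3: before runs u = 0; t = 20; [i=-2]; u = 20; [i=-1]; u = 20; [i=0]; u = 20; [i=1]; u = 20; [i=2]; u = 20; [i=3]; u = 20; v = 1; [i=2]; v = 18; [i=3]; v = 35; [i=4]; v = 52; return 2; after runs u = 0; t = 20; [i=-2]; u = 20; [i=-1]; u = 20; [i=0]; u = 20; [i=1]; u = 20; [i=2]; u = 20; [i=3]; u = 20; v = 1; [i=2]; v = 18; [i=3]; v = 35; [i=4]; v = 52; return 2; both end at 2.
An exhaustive pass over the 40 declared inputs shows identical outputs.
verdict: equivalent


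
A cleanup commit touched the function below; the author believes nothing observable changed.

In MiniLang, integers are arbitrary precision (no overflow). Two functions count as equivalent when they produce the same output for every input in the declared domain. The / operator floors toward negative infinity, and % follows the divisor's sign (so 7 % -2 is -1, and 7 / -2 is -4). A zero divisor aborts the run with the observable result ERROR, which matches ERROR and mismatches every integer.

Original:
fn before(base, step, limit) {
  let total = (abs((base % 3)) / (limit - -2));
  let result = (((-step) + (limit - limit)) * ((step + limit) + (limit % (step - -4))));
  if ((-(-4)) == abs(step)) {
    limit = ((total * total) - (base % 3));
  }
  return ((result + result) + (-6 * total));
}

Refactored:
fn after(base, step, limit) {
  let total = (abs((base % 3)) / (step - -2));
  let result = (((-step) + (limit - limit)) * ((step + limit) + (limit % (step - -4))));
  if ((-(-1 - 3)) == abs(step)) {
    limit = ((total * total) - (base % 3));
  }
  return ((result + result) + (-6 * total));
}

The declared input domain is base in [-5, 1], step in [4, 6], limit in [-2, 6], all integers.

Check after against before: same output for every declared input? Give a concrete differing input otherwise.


The rewrite breaks on base=-5, step=4, limit=-2, where the results are ERROR and -64.
before: hits division by zero so the output is ERROR
after: total becomes 0; next result becomes -32; next ((-(-1 - 3)) == abs(step)) evaluates to true; next limit becomes -1; next final value -64
verdict: not equivalent; witness: base=-5, step=4, limit=-2


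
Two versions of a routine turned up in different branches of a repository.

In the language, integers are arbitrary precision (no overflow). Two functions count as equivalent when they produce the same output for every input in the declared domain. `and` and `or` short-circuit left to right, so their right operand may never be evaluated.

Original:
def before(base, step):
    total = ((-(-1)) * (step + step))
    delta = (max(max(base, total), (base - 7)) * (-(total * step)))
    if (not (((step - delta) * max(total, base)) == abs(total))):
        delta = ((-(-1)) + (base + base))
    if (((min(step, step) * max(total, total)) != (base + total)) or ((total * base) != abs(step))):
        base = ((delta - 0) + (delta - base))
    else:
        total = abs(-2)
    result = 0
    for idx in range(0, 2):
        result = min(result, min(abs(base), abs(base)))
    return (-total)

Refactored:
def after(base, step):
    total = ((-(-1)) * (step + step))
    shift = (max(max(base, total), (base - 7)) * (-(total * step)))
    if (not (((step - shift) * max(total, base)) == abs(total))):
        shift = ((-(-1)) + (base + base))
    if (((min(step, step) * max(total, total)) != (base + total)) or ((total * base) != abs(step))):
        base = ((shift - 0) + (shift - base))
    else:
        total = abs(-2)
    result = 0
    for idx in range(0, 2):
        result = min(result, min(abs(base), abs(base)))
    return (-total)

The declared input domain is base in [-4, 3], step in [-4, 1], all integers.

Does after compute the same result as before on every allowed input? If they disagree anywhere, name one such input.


The two are interchangeable: local variable names differ, and every declared input agrees.
Spot check at base=3, step=0 — before: total becomes 0; next delta becomes 0; next (not (((step - delta) * max(total, base)) == abs(total))) evaluates to false; next (((min(step, step) * max(total, total)) != (base + total)) or ((total * base) != abs(step))) evaluates to true; next base becomes -3; next result becomes 0; next at idx=0:; next result becomes 0; next at idx=1:; next result becomes 0; next final value 0. after: total becomes 0; next shift becomes 0; next (not (((step - shift) * max(total, base)) == abs(total))) evaluates to false; next (((min(step, step) * max(total, total)) != (base + total)) or ((total * base) != abs(step))) evaluates to true; next base becomes -3; next result becomes 0; next at idx=0:; next result becomes 0; next at idx=1:; next result becomes 0; next final value 0. Both give 0.
Checked all 48 inputs in the declared domain: the outputs agree on every one.
verdict: equivalent


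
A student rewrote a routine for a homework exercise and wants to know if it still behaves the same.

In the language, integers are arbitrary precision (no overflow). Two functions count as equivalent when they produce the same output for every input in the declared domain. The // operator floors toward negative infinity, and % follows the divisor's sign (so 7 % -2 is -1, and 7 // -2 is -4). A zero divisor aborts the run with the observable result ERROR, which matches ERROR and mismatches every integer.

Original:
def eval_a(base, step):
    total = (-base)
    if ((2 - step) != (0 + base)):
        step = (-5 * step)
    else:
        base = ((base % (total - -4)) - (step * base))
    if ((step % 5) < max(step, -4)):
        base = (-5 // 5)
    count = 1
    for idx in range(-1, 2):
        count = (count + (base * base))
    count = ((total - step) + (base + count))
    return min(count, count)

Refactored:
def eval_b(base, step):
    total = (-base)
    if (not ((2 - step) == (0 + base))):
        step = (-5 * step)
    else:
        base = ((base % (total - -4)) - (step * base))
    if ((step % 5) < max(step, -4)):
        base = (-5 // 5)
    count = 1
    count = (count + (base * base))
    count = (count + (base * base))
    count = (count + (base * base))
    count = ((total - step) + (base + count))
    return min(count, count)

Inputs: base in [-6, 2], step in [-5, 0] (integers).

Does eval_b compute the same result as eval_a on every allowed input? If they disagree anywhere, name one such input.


This is a faithful refactor — arithmetic usage differs, comparison usage differs, local variable names differ, statement counts differ, loop structure differs, boolean connective usage differs, but the computed results match everywhere.
Spot check at base=-3, step=-5 — eval_a: total := 3 | ((2 - step) != (0 + base)): true | step := 25 | ((step % 5) < max(step, -4)): true | base := -1 | count := 1 | iter idx=-1: | count := 2 | iter idx=0: | count := 3 | iter idx=1: | count := 4 | count := -19 | result -19. eval_b: total := 3 | (not ((2 - step) == (0 + base))): true | step := 25 | ((step % 5) < max(step, -4)): true | base := -1 | count := 1 | count := 2 | count := 3 | count := 4 | count := -19 | result -19. Both give -19.
Sweeping the whole domain (54 inputs) finds no disagreement.
verdict: equivalent


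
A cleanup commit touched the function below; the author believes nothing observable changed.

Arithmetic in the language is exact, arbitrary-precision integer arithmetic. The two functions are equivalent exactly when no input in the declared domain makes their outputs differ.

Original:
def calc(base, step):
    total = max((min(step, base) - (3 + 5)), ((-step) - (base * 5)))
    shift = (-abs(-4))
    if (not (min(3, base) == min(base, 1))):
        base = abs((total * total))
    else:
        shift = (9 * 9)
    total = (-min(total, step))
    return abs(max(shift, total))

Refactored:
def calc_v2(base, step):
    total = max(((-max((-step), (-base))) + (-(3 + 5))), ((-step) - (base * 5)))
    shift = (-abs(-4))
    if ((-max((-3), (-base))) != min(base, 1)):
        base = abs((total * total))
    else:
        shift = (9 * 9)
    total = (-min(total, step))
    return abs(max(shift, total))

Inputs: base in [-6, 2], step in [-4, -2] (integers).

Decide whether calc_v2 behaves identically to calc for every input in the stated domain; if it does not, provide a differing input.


The two are interchangeable: comparison usage differs; also min/max/abs usage differs; also boolean connective usage differs; also arithmetic usage differs, and every declared input agrees.
One worked example (base=-4, step=-4) — calc: total = 24; shift = -4; (not (min(3, base) == min(base, 1))) -> false; shift = 81; total = 4; return 81; calc_v2: total = 24; shift = -4; ((-max((-3), (-base))) != min(base, 1)) -> false; shift = 81; total = 4; return 81; agreement on 81.
Sweeping the whole domain (27 inputs) finds no disagreement.
verdict: equivalent


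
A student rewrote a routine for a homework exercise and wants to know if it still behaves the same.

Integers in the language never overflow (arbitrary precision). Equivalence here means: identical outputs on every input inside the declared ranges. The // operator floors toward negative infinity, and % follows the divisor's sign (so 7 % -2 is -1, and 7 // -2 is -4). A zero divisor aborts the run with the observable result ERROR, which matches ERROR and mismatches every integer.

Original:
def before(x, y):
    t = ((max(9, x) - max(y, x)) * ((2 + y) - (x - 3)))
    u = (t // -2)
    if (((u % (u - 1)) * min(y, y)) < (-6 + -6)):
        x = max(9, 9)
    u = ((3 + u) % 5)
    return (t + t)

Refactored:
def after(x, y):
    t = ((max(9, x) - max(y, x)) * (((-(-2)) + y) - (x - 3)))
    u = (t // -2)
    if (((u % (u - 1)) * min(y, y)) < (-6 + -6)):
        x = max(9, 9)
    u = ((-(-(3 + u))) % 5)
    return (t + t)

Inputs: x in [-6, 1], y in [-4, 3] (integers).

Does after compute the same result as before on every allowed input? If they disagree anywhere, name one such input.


The two are interchangeable: same computation, different form, and every declared input agrees.
Tracing x=0, y=2: before: t becomes 49; next u becomes -25; next (((u % (u - 1)) * min(y, y)) < (-6 + -6)) evaluates to true; next x becomes 9; next u becomes 3; next final value 98 | after: t becomes 49; next u becomes -25; next (((u % (u - 1)) * min(y, y)) < (-6 + -6)) evaluates to true; next x becomes 9; next u becomes 3; next final value 98 — matching result 98.
Checked all 64 inputs in the declared domain: the outputs agree on every one.
verdict: equivalent


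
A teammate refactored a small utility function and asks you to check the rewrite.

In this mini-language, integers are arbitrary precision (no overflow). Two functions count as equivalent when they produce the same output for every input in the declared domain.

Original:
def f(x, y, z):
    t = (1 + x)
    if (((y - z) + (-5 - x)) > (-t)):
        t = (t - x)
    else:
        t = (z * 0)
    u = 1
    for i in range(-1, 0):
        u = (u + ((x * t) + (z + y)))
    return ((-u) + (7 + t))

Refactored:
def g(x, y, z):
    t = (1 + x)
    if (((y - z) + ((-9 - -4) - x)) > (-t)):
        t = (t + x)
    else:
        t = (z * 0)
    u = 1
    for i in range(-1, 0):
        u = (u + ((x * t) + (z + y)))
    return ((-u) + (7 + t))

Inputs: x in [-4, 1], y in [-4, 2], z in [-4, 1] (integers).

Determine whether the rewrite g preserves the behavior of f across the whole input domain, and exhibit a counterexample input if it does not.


Run the pair on x=-4, y=1, z=-4.
f: t becomes -3; next (((y - z) + (-5 - x)) > (-t)) evaluates to true; next t becomes 1; next u becomes 1; next at i=-1:; next u becomes -6; next final value 14
g: t becomes -3; next (((y - z) + ((-9 - -4) - x)) > (-t)) evaluates to true; next t becomes -7; next u becomes 1; next at i=-1:; next u becomes 26; next final value -26
14 and -26 differ, so these are not the same function on this domain.
verdict: not equivalent; witness: x=-4, y=1, z=-4


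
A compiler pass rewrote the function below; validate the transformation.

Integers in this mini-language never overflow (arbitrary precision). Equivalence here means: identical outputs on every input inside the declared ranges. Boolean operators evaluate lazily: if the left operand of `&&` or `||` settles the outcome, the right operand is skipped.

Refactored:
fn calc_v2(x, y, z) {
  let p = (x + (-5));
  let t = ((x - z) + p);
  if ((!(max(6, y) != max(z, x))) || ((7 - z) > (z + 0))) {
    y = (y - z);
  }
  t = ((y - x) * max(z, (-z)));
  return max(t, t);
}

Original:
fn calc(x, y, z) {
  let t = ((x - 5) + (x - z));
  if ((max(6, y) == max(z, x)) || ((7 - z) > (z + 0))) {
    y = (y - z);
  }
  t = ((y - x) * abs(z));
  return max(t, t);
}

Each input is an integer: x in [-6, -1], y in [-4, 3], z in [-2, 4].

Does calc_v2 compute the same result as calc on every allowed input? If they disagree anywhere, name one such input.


Changes here: local variable names differ; statement counts differ; arithmetic usage differs; min/max/abs usage differs; boolean connective usage differs; comparison usage differs; the full 336-point sweep finds no disagreement.
verdict: equivalent


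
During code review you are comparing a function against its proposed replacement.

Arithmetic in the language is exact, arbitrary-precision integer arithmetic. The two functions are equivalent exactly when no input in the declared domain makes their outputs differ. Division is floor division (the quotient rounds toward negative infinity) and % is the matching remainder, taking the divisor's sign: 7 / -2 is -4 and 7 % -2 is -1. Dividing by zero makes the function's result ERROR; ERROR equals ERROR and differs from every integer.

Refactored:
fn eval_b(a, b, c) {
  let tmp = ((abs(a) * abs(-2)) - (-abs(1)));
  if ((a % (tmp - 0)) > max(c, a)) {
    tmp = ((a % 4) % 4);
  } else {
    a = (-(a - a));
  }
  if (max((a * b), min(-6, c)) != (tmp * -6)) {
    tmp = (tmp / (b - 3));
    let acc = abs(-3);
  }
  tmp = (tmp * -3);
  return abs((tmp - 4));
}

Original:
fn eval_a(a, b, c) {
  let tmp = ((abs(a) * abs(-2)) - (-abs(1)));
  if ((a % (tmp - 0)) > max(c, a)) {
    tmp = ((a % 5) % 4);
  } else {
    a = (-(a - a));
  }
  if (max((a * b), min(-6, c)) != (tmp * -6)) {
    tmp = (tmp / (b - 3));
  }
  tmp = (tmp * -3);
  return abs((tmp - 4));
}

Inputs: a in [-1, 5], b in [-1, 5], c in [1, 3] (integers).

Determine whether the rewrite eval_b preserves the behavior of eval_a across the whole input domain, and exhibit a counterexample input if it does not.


Try a=-1, b=-1, c=1.
eval_a: tmp := 3 | ((a % (tmp - 0)) > max(c, a)): true | tmp := 0 | (max((a * b), min(-6, c)) != (tmp * -6)): true | tmp := 0 | tmp := 0 | result 4
eval_b: tmp := 3 | ((a % (tmp - 0)) > max(c, a)): true | tmp := 3 | (max((a * b), min(-6, c)) != (tmp * -6)): true | tmp := -1 | acc := 3 | tmp := 3 | result 1
4 and 1 differ, so these are not the same function on this domain.
verdict: not equivalent; witness: a=-1, b=-1, c=1


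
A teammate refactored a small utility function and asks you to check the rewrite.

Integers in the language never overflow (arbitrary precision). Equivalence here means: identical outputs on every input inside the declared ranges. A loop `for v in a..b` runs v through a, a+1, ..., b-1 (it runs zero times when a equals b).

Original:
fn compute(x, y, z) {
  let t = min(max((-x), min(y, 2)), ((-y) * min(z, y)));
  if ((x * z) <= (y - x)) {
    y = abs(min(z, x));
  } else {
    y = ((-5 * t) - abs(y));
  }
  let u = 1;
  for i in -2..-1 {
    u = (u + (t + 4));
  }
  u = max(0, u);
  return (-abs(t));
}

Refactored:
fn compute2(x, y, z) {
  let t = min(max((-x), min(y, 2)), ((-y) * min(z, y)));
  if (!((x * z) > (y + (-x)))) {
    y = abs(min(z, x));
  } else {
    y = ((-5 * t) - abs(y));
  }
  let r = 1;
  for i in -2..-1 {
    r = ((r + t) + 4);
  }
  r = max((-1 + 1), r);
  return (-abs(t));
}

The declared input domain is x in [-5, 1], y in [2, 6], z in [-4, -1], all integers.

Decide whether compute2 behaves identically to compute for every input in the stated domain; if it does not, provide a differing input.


Reading the diff, among the changes: local variable names differ, plus comparison usage differs, plus arithmetic usage differs, plus constant usage differs, plus boolean connective usage differs.
One worked example (x=-4, y=6, z=-4) — compute: t=4, then ((x * z) <= (y - x)) is false, then y=-26, then u=1, then (i=-2), then u=9, then u=9, then returns -4; compute2: t=4, then (!((x * z) > (y + (-x)))) is false, then y=-26, then r=1, then (i=-2), then r=9, then r=9, then returns -4; agreement on -4.
Sweeping the whole domain (140 inputs) finds no disagreement.
verdict: equivalent


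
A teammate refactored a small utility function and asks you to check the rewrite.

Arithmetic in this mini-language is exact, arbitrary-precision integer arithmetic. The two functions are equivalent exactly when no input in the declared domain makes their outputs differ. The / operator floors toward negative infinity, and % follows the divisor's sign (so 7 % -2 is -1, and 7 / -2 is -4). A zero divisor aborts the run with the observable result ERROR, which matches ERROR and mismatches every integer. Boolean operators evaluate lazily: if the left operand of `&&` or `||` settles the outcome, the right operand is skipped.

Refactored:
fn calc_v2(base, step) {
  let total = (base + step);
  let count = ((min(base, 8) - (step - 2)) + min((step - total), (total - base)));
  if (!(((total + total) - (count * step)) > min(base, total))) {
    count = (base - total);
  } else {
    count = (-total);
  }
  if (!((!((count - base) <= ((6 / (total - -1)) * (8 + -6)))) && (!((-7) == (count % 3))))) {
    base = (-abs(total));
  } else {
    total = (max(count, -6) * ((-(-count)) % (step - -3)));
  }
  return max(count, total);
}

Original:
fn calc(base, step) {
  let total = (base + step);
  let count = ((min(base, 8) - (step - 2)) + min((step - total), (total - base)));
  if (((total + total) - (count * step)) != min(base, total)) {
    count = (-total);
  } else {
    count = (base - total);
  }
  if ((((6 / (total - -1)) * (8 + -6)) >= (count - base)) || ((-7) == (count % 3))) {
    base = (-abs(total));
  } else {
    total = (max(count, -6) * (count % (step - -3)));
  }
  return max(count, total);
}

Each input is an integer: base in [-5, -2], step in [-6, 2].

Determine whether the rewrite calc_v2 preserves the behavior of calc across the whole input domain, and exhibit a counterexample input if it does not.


At base=-5, step=-6: calc gives 11, calc_v2 gives 6.
verdict: not equivalent; witness: base=-5, step=-6


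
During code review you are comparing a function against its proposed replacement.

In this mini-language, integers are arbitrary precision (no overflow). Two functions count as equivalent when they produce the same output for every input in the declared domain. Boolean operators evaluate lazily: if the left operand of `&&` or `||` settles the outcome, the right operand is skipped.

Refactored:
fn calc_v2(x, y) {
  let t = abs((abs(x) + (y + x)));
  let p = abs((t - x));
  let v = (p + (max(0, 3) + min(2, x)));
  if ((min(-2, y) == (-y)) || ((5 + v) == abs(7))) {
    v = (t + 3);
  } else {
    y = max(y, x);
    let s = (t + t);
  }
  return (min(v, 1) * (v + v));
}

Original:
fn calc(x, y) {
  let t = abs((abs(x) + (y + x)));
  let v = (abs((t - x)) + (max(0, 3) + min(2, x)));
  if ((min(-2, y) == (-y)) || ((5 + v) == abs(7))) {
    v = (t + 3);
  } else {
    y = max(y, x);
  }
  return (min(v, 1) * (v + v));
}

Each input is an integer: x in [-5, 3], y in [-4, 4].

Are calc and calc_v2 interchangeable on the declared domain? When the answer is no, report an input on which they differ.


Side by side, the visible changes include: statement counts differ, plus local variable names differ, plus arithmetic usage differs.
Spot check at x=-1, y=3 — calc: t becomes 3; next v becomes 6; next ((min(-2, y) == (-y)) || ((5 + v) == abs(7))) evaluates to false; next y becomes 3; next final value 12. calc_v2: t becomes 3; next p becomes 4; next v becomes 6; next ((min(-2, y) == (-y)) || ((5 + v) == abs(7))) evaluates to false; next y becomes 3; next s becomes 6; next final value 12. Both give 12.
Checked all 81 inputs in the declared domain: the outputs agree on every one.
verdict: equivalent


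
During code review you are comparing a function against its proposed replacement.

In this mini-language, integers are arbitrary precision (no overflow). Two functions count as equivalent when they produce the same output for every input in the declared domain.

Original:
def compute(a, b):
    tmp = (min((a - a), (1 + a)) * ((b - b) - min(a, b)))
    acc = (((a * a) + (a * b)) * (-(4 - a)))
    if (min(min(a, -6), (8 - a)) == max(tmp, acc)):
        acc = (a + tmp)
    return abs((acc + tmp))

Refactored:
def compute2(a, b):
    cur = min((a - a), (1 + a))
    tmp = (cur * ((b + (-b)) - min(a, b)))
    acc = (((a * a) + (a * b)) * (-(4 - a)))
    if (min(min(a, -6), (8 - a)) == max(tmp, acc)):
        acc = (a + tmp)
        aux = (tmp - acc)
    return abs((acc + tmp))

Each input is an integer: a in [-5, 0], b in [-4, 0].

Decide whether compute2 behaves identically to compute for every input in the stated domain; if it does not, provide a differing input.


The two are interchangeable: arithmetic usage differs, local variable names differ, statement counts differ, and every declared input agrees.
One worked example (a=-1, b=-3) — compute: tmp=0, then acc=-20, then (min(min(a, -6), (8 - a)) == max(tmp, acc)) is false, then returns 20; compute2: cur=0, then tmp=0, then acc=-20, then (min(min(a, -6), (8 - a)) == max(tmp, acc)) is false, then returns 20; agreement on 20.
An exhaustive pass over the 30 declared inputs shows identical outputs.
verdict: equivalent


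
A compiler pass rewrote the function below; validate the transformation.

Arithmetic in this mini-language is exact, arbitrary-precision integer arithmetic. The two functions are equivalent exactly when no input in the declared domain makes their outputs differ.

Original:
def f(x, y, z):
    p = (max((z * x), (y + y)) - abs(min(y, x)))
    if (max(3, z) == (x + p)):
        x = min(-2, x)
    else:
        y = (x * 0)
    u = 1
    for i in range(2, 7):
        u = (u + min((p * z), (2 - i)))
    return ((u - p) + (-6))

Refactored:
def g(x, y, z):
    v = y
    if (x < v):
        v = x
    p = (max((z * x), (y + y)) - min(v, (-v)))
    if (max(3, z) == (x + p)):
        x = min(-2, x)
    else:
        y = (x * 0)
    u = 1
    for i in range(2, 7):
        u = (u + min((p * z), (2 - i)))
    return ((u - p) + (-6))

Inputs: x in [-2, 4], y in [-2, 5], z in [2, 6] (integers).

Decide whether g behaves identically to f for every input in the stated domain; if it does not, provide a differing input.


These are not equivalent — on x=-2, y=-2, z=2 the outputs split (-59 vs -23).
f: p := -6 | (max(3, z) == (x + p)): false | y := 0 | u := 1 | iter i=2: | u := -11 | iter i=3: | u := -23 | iter i=4: | u := -35 | iter i=5: | u := -47 | iter i=6: | u := -59 | result -59
g: v := -2 | (x < v): false | p := -2 | (max(3, z) == (x + p)): false | y := 0 | u := 1 | iter i=2: | u := -3 | iter i=3: | u := -7 | iter i=4: | u := -11 | iter i=5: | u := -15 | iter i=6: | u := -19 | result -23
verdict: not equivalent; witness: x=-2, y=-2, z=2


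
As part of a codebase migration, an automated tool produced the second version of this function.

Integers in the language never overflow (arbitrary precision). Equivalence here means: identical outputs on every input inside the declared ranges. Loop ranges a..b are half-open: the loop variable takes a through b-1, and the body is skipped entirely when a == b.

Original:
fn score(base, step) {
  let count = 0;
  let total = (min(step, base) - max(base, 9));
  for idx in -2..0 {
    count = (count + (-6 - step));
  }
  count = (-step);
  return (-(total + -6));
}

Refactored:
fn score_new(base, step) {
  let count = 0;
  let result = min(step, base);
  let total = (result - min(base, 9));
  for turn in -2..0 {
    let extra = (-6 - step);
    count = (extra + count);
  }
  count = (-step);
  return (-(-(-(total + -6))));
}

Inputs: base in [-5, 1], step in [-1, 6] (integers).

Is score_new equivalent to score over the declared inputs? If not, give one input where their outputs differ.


Try base=-5, step=-1.
score: count=0, then total=-14, then (idx=-2), then count=-5, then (idx=-1), then count=-10, then count=1, then returns 20
score_new: count=0, then result=-5, then total=0, then (turn=-2), then extra=-5, then count=-5, then (turn=-1), then extra=-5, then count=-10, then count=1, then returns 6
20 != 6, so the rewrite changes behavior.
verdict: not equivalent; witness: base=-5, step=-1


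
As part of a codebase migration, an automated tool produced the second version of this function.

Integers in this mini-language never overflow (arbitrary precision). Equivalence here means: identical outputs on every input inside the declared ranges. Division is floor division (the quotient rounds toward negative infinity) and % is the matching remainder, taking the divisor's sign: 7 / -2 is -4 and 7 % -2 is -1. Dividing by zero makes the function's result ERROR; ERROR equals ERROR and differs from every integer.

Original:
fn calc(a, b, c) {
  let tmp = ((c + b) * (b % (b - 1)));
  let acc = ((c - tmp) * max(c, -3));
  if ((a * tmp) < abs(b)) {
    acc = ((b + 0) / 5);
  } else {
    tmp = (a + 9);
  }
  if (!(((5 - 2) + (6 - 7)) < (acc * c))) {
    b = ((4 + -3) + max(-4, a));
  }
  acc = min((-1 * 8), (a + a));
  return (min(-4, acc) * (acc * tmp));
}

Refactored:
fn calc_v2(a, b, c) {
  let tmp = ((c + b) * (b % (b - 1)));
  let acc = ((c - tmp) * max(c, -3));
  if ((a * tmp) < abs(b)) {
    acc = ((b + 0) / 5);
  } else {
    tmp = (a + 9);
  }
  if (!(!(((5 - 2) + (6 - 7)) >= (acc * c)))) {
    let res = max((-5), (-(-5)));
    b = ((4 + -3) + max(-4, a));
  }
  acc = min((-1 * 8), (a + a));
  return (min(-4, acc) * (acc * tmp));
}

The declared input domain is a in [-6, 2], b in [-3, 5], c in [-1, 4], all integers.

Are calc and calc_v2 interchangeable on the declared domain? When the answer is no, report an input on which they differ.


Changes here: comparison usage differs, plus min/max/abs usage differs, plus statement counts differ, plus local variable names differ, plus constant usage differs, plus boolean connective usage differs; the full 486-point sweep finds no disagreement.
verdict: equivalent


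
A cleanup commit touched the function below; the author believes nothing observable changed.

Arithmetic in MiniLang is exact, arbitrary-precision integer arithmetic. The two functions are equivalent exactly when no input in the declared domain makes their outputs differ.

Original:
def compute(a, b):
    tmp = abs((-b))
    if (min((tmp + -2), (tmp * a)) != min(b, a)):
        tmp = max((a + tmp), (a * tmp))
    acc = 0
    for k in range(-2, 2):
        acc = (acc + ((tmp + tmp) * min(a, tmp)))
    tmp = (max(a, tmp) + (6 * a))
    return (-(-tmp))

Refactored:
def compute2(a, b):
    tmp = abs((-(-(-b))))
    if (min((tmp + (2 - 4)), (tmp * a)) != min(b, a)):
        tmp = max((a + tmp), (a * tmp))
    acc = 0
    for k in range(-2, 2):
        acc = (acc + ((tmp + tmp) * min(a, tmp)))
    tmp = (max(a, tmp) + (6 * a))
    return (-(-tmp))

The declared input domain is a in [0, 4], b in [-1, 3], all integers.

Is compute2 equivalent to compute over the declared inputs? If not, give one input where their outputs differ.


Differences: arithmetic usage differs, and constant usage differs — yet all 25 inputs agree.
verdict: equivalent


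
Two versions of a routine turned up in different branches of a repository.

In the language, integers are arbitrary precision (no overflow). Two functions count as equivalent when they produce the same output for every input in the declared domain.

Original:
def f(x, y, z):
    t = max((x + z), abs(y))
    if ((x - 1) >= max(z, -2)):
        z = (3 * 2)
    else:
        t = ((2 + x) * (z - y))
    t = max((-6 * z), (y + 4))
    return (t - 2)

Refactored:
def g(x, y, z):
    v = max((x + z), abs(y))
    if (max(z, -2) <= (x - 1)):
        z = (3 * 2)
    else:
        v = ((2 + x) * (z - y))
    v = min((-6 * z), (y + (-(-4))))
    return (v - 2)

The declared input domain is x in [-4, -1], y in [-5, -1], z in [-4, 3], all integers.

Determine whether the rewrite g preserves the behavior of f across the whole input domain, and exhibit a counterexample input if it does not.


These are not equivalent — on x=-4, y=-5, z=-4 the outputs split (22 vs -3).
f: t=5, then ((x - 1) >= max(z, -2)) is false, then t=-2, then t=24, then returns 22
g: v=5, then (max(z, -2) <= (x - 1)) is false, then v=-2, then v=-1, then returns -3
verdict: not equivalent; witness: x=-4, y=-5, z=-4


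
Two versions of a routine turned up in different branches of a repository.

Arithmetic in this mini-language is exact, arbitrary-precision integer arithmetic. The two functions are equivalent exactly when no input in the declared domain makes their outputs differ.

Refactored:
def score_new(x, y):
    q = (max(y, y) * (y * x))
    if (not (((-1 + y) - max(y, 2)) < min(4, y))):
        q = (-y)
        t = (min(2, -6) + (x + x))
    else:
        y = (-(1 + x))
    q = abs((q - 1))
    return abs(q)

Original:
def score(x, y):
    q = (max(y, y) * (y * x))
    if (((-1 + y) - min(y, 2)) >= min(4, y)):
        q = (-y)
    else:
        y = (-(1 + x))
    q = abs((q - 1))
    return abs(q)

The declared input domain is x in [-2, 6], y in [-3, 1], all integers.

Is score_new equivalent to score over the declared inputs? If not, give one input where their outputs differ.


Evaluate both at x=-2, y=-3.
score: q=-18, then (((-1 + y) - min(y, 2)) >= min(4, y)) is true, then q=3, then q=2, then returns 2
score_new: q=-18, then (not (((-1 + y) - max(y, 2)) < min(4, y))) is false, then y=1, then q=19, then returns 19
2 != 19, so the rewrite changes behavior.
verdict: not equivalent; witness: x=-2, y=-3


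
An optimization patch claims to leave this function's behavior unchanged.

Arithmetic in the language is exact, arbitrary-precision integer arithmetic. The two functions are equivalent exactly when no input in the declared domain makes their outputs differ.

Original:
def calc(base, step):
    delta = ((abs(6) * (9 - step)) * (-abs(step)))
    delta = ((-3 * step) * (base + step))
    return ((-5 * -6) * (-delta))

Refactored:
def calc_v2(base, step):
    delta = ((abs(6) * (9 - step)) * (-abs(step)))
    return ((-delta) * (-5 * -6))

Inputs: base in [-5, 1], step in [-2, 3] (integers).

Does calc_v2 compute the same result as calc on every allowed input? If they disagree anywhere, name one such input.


These are not equivalent — on base=-5, step=-2 the outputs split (1260 vs 3960).
calc: delta := -132 | delta := -42 | result 1260
calc_v2: delta := -132 | result 3960
verdict: not equivalent; witness: base=-5, step=-2


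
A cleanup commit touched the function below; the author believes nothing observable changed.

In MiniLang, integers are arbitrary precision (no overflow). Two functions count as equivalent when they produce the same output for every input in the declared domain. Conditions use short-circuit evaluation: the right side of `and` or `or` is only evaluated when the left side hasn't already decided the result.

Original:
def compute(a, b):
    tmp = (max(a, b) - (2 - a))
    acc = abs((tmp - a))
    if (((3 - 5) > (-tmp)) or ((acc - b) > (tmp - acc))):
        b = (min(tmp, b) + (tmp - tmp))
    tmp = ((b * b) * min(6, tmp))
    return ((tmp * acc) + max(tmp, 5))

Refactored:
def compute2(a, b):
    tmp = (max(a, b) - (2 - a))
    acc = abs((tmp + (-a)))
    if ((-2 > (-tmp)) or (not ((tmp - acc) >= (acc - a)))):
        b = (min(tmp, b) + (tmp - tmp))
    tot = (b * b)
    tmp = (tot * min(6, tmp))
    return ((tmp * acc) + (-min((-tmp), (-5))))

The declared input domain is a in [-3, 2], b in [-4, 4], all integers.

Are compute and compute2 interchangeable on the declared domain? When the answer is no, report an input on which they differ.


Evaluate both at a=-2, b=3.
compute: tmp becomes -1; next acc becomes 1; next (((3 - 5) > (-tmp)) or ((acc - b) > (tmp - acc))) evaluates to false; next tmp becomes -9; next final value -4
compute2: tmp becomes -1; next acc becomes 1; next ((-2 > (-tmp)) or (not ((tmp - acc) >= (acc - a)))) evaluates to true; next b becomes -1; next tot becomes 1; next tmp becomes -1; next final value 4
-4 against 4: the behavior changed.
verdict: not equivalent; witness: a=-2, b=3


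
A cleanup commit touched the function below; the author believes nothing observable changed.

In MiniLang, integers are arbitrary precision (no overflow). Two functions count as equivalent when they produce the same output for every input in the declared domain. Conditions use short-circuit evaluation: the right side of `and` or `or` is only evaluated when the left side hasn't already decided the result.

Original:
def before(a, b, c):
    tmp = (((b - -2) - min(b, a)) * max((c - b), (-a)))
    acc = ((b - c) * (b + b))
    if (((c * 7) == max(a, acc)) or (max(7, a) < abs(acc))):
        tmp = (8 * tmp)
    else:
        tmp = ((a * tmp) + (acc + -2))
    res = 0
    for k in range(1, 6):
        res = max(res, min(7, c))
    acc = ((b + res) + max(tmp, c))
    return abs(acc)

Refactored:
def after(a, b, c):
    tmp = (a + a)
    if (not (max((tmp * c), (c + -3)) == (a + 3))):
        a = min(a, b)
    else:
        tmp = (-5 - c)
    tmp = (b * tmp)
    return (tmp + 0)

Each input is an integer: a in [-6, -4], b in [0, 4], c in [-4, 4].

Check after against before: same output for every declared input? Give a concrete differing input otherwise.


a=-6, b=0, c=-4 yields 4 from before but 0 from after.
verdict: not equivalent; witness: a=-6, b=0, c=-4


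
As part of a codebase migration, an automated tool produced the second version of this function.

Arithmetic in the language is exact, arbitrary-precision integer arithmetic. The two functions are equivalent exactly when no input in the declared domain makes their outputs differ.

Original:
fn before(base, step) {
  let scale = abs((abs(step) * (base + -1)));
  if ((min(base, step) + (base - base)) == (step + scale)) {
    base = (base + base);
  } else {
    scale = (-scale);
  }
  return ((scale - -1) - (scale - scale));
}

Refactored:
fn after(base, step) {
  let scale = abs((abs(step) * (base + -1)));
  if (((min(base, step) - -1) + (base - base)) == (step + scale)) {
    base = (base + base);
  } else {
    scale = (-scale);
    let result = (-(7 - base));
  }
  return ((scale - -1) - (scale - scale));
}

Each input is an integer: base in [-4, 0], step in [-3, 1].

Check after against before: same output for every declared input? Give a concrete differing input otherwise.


Try base=0, step=-1.
before: scale becomes 1; next ((min(base, step) + (base - base)) == (step + scale)) evaluates to false; next scale becomes -1; next final value 0
after: scale becomes 1; next (((min(base, step) - -1) + (base - base)) == (step + scale)) evaluates to true; next base becomes 0; next final value 2
0 vs 2 — the two versions disagree here.
verdict: not equivalent; witness: base=0, step=-1


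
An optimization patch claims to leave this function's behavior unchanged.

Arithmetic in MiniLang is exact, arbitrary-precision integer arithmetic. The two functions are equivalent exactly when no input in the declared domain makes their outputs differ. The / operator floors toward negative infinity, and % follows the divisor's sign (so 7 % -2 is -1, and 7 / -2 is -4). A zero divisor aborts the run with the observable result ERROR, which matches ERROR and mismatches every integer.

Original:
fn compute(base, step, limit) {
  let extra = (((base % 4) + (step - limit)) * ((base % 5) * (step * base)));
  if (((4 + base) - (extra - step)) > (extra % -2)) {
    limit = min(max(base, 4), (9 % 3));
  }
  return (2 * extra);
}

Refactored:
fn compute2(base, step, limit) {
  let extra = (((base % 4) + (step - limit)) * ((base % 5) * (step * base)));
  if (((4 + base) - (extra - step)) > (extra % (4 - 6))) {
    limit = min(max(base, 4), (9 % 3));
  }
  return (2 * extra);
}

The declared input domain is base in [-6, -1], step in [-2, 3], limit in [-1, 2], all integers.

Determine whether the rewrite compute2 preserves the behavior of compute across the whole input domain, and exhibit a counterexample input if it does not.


Comparing the listings, the differences include: constant usage differs; and arithmetic usage differs.
One worked example (base=-6, step=0, limit=0) — compute: extra = 0; (((4 + base) - (extra - step)) > (extra % -2)) -> false; return 0; compute2: extra = 0; (((4 + base) - (extra - step)) > (extra % (4 - 6))) -> false; return 0; agreement on 0.
Every one of the 144 inputs gives matching results.
verdict: equivalent


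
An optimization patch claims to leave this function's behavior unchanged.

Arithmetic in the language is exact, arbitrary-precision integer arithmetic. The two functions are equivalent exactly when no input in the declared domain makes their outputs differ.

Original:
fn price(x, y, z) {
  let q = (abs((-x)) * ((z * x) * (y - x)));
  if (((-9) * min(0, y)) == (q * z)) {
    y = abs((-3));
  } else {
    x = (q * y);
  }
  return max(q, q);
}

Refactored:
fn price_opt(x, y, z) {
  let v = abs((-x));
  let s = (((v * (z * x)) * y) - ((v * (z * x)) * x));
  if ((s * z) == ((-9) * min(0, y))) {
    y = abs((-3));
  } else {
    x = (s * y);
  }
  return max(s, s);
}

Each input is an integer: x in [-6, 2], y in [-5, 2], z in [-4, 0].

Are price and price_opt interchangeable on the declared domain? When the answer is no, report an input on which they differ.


Differences: arithmetic usage differs; also local variable names differ; also statement counts differ — yet all 360 inputs agree.
verdict: equivalent


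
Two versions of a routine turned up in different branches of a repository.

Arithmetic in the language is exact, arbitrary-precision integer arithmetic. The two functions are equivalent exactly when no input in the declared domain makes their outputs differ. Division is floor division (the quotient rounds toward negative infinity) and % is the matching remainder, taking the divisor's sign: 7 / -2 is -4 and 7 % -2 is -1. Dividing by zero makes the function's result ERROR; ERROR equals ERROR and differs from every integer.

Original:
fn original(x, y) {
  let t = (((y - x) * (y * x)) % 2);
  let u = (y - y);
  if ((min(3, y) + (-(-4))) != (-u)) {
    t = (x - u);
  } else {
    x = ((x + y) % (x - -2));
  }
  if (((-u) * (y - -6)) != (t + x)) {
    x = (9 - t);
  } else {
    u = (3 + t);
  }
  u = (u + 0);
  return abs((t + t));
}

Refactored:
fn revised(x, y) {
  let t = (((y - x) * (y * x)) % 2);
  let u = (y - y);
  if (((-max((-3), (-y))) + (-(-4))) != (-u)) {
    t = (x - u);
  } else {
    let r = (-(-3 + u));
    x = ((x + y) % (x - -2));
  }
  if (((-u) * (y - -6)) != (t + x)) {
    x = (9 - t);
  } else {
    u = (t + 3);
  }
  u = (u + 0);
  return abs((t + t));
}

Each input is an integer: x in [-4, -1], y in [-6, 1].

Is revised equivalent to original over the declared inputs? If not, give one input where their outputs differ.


The two versions differ — the changes include arithmetic usage differs; also constant usage differs; also statement counts differ; also local variable names differ; also min/max/abs usage differs.
As a probe, take x=-2, y=-3: original runs t becomes 0; next u becomes 0; next ((min(3, y) + (-(-4))) != (-u)) evaluates to true; next t becomes -2; next (((-u) * (y - -6)) != (t + x)) evaluates to true; next x becomes 11; next u becomes 0; next final value 4; revised runs t becomes 0; next u becomes 0; next (((-max((-3), (-y))) + (-(-4))) != (-u)) evaluates to true; next t becomes -2; next (((-u) * (y - -6)) != (t + x)) evaluates to true; next x becomes 11; next u becomes 0; next final value 4; both end at 4.
Sweeping the whole domain (32 inputs) finds no disagreement.
verdict: equivalent
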